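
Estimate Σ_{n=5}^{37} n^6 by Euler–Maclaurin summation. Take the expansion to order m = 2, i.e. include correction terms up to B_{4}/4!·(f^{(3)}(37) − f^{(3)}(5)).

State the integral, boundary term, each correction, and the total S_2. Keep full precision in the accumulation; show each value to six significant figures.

S_2 ≈ 1.48792e+10

∫_5^37 x^6 dx evaluates to 1.35617e+10.
Endpoint term: (f(5) + f(37))/2 = (15625.0 + 2.56573e+09)/2 = 1.28287e+09.
So far: 1.48446e+10.
Order-1 term: 1/12 · (4.16064e+08 − 18750.0) = 3.46704e+07.
After k=1: 1.48792e+10.
Order-2 term: −1/720 · (6.07836e+06 − 15000.0) = -8421.33.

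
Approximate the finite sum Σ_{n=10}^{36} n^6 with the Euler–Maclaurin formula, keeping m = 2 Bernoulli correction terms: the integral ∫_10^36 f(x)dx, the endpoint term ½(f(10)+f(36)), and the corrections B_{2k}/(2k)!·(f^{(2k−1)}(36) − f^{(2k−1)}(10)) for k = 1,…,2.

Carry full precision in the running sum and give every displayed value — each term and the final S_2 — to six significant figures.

S_2 ≈ 1.23125e+10

∫_10^36 x^6 dx evaluates to 1.11935e+10.
Boundary: ½(f(10) + f(36)) = ½(1.00000e+06 + 2.17678e+09) = 1.08889e+09.
Running total after boundary: 1.22823e+10.
k=1: B_{2}/(2)! × [f^{(1)}(36) − f^{(1)}(10)] = 1/12 × (3.62797e+08 − 600000) = 3.01831e+07.
Running total after k=1: 1.23125e+10.
k=2: B_{4}/(4)! × [f^{(3)}(36) − f^{(3)}(10)] = −1/720 × (5.59872e+06 − 120000) = -7609.33.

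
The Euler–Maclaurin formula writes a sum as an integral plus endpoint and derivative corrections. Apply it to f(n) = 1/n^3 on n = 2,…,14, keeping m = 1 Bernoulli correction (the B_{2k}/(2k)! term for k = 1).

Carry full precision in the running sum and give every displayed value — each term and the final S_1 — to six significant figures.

The integral term ∫_2^14 1/x^3 dx = 0.122449.
Endpoint term: (f(2) + f(14))/2 = (0.125000 + 0.000364431)/2 = 0.0626822.
Integral + boundary = 0.185131.
k=1: B_{2}/(2)! × [f^{(1)}(14) − f^{(1)}(2)] = 1/12 × (-7.80925e-05 − (-0.187500)) = 0.0156185.

S_1 ≈ 0.200750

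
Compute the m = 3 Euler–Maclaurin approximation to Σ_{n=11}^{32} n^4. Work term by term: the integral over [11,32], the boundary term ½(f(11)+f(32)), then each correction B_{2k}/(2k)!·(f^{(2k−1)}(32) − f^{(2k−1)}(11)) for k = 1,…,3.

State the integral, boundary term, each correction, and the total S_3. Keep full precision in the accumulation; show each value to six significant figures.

S_3 ≈ 7.22076e+06

∫_11^32 x^4 dx evaluates to 6.67868e+06.
Endpoint term: (f(11) + f(32))/2 = (14641.0 + 1.04858e+06)/2 = 531608.
So far: 7.21028e+06.
k=1: B_{2}/(2)! × [f^{(1)}(32) − f^{(1)}(11)] = 1/12 × (131072 − 5324.00) = 10479.0.
After k=1: 7.22076e+06.
k=2: B_{4}/(4)! × [f^{(3)}(32) − f^{(3)}(11)] = −1/720 × (768.000 − 264.000) = -0.700000.
After k=2: 7.22076e+06.
k=3: B_{6}/(6)! × [f^{(5)}(32) − f^{(5)}(11)] = 1/30240 × (0.00000 − 0.00000) = 0.00000.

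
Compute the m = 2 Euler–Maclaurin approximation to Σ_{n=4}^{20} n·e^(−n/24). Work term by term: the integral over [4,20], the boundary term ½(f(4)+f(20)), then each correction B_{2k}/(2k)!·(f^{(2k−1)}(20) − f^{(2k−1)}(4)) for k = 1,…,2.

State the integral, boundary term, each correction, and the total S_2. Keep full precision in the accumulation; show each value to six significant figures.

The integral term ∫_4^20 x·e^(−x/24) dx = 109.900.
Boundary: ½(f(4) + f(20)) = ½(3.38593 + 8.69196) = 6.03895.
So far: 115.939.
Order-1 term: 1/12 · (0.0724330 − 0.705401) = -0.0527474.
Partial sum through k=1: 115.886.
Order-2 term: −1/720 · (0.00163477 − 0.00416383) = 3.51258e-06.

S_2 ≈ 115.886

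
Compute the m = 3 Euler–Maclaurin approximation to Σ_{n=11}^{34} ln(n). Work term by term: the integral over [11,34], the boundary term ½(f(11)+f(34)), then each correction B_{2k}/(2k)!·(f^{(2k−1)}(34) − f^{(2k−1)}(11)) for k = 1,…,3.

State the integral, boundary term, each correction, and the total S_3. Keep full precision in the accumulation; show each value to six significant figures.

The integral term ∫_11^34 ln(x) dx = 70.5194.
Boundary: ½(f(11) + f(34)) = ½(2.39790 + 3.52636) = 2.96213.
Running total after boundary: 73.4815.
Correction k=1: B_{2}/2! · (f^{(1)}(34) − f^{(1)}(11)) = 1/12 · (0.0294118 − 0.0909091) = -0.00512478.
After k=1: 73.4764.
Correction k=2: B_{4}/4! · (f^{(3)}(34) − f^{(3)}(11)) = −1/720 · (5.08854e-05 − 0.00150263) = 2.01631e-06.
After k=2: 73.4764.
Correction k=3: B_{6}/6! · (f^{(5)}(34) − f^{(5)}(11)) = 1/30240 · (5.28222e-07 − 0.000149021) = -4.91048e-09.

S_3 ≈ 73.4764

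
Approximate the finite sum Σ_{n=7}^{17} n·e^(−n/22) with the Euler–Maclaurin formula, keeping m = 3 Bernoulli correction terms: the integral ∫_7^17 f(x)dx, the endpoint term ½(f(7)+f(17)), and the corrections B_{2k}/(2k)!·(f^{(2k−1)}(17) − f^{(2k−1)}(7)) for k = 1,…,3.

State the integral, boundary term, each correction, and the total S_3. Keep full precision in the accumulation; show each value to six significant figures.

S_3 ≈ 74.3814

Integral: ∫_7^17 x·e^(−x/22) dx = 67.9429.
½[f(7) + f(17)] = ½[5.09229 + 7.84978] = 6.47104.
Integral + boundary = 74.4140.
Correction k=1: B_{2}/2! · (f^{(1)}(17) − f^{(1)}(7)) = 1/12 · (0.104944 − 0.496003) = -0.0325882.
After k=1: 74.3814.
Correction k=2: B_{4}/4! · (f^{(3)}(17) − f^{(3)}(7)) = −1/720 · (0.00212489 − 0.00403088) = 2.64720e-06.
After k=2: 74.3814.
Correction k=3: B_{6}/6! · (f^{(5)}(17) − f^{(5)}(7)) = 1/30240 · (8.33256e-06 − 1.45392e-05) = -2.05245e-10.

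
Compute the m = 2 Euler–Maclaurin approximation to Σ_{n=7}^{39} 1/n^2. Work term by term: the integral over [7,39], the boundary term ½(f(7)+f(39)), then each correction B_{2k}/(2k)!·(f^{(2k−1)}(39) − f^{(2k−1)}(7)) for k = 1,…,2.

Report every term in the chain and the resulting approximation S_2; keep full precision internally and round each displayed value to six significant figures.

S_2 ≈ 0.128230

∫_7^39 1/x^2 dx evaluates to 0.117216.
Endpoint term: (f(7) + f(39))/2 = (0.0204082 + 0.000657462)/2 = 0.0105328.
So far: 0.127749.
k=1: B_{2}/(2)! × [f^{(1)}(39) − f^{(1)}(7)] = 1/12 × (-3.37160e-05 − (-0.00583090)) = 0.000483099.
Running total after k=1: 0.128232.
k=2: B_{4}/(4)! × [f^{(3)}(39) − f^{(3)}(7)] = −1/720 × (-2.66004e-07 − (-0.00142798)) = -1.98293e-06.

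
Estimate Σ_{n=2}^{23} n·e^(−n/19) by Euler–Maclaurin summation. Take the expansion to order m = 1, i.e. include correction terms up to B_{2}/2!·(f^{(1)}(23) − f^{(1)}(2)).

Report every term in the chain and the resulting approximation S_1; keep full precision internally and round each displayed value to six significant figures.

∫_2^23 x·e^(−x/19) dx evaluates to 121.299.
½[f(2) + f(23)] = ½[1.80018 + 6.85493] = 4.32755.
So far: 125.626.
Correction k=1: B_{2}/2! · (f^{(1)}(23) − f^{(1)}(2)) = 1/12 · (-0.0627453 − 0.805342) = -0.0723406.

S_1 ≈ 125.554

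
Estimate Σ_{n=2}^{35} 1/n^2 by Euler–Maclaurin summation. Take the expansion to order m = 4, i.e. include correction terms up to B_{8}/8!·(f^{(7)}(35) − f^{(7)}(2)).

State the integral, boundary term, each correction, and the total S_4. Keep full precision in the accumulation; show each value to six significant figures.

S_4 ≈ 0.616745

Integral: ∫_2^35 1/x^2 dx = 0.471429.
½[f(2) + f(35)] = ½[0.250000 + 0.000816327] = 0.125408.
So far: 0.596837.
Correction k=1: B_{2}/2! · (f^{(1)}(35) − f^{(1)}(2)) = 1/12 · (-4.66472e-05 − (-0.250000)) = 0.0208294.
Partial sum through k=1: 0.617666.
Correction k=2: B_{4}/4! · (f^{(3)}(35) − f^{(3)}(2)) = −1/720 · (-4.56952e-07 − (-0.750000)) = -0.00104167.
Partial sum through k=2: 0.616625.
Correction k=3: B_{6}/6! · (f^{(5)}(35) − f^{(5)}(2)) = 1/30240 · (-1.11907e-08 − (-5.62500)) = 0.000186012.
Partial sum through k=3: 0.616811.
Correction k=4: B_{8}/8! · (f^{(7)}(35) − f^{(7)}(2)) = −1/1209600 · (-5.11574e-10 − (-78.7500)) = -6.51042e-05.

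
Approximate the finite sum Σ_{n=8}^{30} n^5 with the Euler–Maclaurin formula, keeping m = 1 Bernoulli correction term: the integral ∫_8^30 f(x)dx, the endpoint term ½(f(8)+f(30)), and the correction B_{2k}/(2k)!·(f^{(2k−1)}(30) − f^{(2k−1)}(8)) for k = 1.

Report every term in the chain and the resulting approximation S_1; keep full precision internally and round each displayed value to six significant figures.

S_1 ≈ 1.33958e+08

Integral: ∫_8^30 x^5 dx = 1.21456e+08.
½[f(8) + f(30)] = ½[32768.0 + 2.43000e+07] = 1.21664e+07.
Running total after boundary: 1.33623e+08.
Correction k=1: B_{2}/2! · (f^{(1)}(30) − f^{(1)}(8)) = 1/12 · (4.05000e+06 − 20480.0) = 335793.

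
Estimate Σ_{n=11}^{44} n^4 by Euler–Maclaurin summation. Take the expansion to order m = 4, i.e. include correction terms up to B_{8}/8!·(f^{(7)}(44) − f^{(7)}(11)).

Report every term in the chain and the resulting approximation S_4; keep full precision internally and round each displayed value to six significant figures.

S_4 ≈ 3.48604e+07

∫_11^44 x^4 dx evaluates to 3.29510e+07.
Boundary: ½(f(11) + f(44)) = ½(14641.0 + 3.74810e+06) = 1.88137e+06.
Integral + boundary = 3.48324e+07.
Order-1 term: 1/12 · (340736 − 5324.00) = 27951.0.
Running total after k=1: 3.48604e+07.
Order-2 term: −1/720 · (1056.00 − 264.000) = -1.10000.
Running total after k=2: 3.48604e+07.
Order-3 term: 1/30240 · (0.00000 − 0.00000) = 0.00000.
Running total after k=3: 3.48604e+07.
Order-4 term: −1/1209600 · (0.00000 − 0.00000) = 0.00000.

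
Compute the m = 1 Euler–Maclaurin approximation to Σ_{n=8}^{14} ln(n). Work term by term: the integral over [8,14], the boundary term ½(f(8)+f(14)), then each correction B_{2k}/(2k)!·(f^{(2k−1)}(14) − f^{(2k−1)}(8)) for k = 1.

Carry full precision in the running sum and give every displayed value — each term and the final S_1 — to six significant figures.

∫_8^14 ln(x) dx evaluates to 14.3113.
Boundary: ½(f(8) + f(14)) = ½(2.07944 + 2.63906) = 2.35925.
Running total after boundary: 16.6705.
k=1: B_{2}/(2)! × [f^{(1)}(14) − f^{(1)}(8)] = 1/12 × (0.0714286 − 0.125000) = -0.00446429.

S_1 ≈ 16.6661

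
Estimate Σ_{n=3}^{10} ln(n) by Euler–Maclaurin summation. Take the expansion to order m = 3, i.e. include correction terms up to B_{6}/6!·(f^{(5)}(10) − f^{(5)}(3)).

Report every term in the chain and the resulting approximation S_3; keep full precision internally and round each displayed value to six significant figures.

The integral term ∫_3^10 ln(x) dx = 12.7300.
Boundary: ½(f(3) + f(10)) = ½(1.09861 + 2.30259) = 1.70060.
Integral + boundary = 14.4306.
k=1: B_{2}/(2)! × [f^{(1)}(10) − f^{(1)}(3)] = 1/12 × (0.100000 − 0.333333) = -0.0194444.
Partial sum through k=1: 14.4112.
k=2: B_{4}/(4)! × [f^{(3)}(10) − f^{(3)}(3)] = −1/720 × (0.00200000 − 0.0740741) = 0.000100103.
Partial sum through k=2: 14.4113.
k=3: B_{6}/(6)! × [f^{(5)}(10) − f^{(5)}(3)] = 1/30240 × (0.000240000 − 0.0987654) = -3.25812e-06.

S_3 ≈ 14.4113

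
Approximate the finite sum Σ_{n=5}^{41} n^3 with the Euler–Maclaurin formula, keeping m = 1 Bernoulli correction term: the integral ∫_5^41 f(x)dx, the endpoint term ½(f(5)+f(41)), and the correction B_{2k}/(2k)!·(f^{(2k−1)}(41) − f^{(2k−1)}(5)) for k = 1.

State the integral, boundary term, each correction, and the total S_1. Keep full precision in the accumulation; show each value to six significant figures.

S_1 ≈ 741221

Integral: ∫_5^41 x^3 dx = 706284.
Endpoint term: (f(5) + f(41))/2 = (125.000 + 68921.0)/2 = 34523.0.
Integral + boundary = 740807.
k=1: B_{2}/(2)! × [f^{(1)}(41) − f^{(1)}(5)] = 1/12 × (5043.00 − 75.0000) = 414.000.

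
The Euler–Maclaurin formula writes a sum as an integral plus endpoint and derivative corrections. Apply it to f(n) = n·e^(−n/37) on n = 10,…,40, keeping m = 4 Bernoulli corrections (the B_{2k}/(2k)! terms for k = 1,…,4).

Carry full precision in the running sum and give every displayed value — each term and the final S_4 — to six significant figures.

S_4 ≈ 371.248

Integral: ∫_10^40 x·e^(−x/37) dx = 360.696.
½[f(10) + f(40)] = ½[7.63173 + 13.5691] = 10.6004.
Running total after boundary: 371.296.
Order-1 term: 1/12 · (-0.0275050 − 0.556910) = -0.0487013.
Running total after k=1: 371.248.
Order-2 term: −1/720 · (0.000475495 − 0.00152174) = 1.45311e-06.
Running total after k=2: 371.248.
Order-3 term: 1/30240 · (7.09336e-07 − 1.92598e-06) = -4.02331e-11.
Running total after k=3: 371.248.
Order-4 term: −1/1209600 · (7.82572e-10 − 2.00175e-09) = 1.00792e-15.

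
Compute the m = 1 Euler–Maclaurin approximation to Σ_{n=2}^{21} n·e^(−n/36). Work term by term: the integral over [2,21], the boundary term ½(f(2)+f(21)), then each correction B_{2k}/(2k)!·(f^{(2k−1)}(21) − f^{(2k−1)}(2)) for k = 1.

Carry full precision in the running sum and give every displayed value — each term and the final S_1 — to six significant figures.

∫_2^21 x·e^(−x/36) dx evaluates to 148.984.
Endpoint term: (f(2) + f(21))/2 = (1.89192 + 11.7187)/2 = 6.80533.
Integral + boundary = 155.790.
Order-1 term: 1/12 · (0.232515 − 0.893406) = -0.0550743.

S_1 ≈ 155.735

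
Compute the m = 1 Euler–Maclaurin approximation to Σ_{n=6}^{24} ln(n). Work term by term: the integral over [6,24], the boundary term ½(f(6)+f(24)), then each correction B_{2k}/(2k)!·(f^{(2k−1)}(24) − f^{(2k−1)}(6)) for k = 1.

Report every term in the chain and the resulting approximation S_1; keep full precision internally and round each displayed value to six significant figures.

S_1 ≈ 49.9972

The integral term ∫_6^24 ln(x) dx = 47.5227.
½[f(6) + f(24)] = ½[1.79176 + 3.17805] = 2.48491.
Running total after boundary: 50.0076.
Correction k=1: B_{2}/2! · (f^{(1)}(24) − f^{(1)}(6)) = 1/12 · (0.0416667 − 0.166667) = -0.0104167.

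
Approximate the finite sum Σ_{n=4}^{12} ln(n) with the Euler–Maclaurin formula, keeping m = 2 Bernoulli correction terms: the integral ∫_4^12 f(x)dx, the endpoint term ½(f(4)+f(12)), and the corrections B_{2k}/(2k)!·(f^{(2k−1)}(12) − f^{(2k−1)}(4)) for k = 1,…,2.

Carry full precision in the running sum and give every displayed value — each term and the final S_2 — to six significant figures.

∫_4^12 ln(x) dx evaluates to 16.2737.
½[f(4) + f(12)] = ½[1.38629 + 2.48491] = 1.93560.
Integral + boundary = 18.2093.
k=1: B_{2}/(2)! × [f^{(1)}(12) − f^{(1)}(4)] = 1/12 × (0.0833333 − 0.250000) = -0.0138889.
Running total after k=1: 18.1954.
k=2: B_{4}/(4)! × [f^{(3)}(12) − f^{(3)}(4)] = −1/720 × (0.00115741 − 0.0312500) = 4.17953e-05.

S_2 ≈ 18.1955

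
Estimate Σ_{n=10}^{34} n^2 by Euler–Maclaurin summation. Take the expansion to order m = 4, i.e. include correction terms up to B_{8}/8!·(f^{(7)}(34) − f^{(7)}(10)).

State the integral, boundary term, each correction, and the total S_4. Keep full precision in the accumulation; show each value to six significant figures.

S_4 ≈ 13400.0

Integral: ∫_10^34 x^2 dx = 12768.0.
½[f(10) + f(34)] = ½[100.000 + 1156.00] = 628.000.
Running total after boundary: 13396.0.
Order-1 term: 1/12 · (68.0000 − 20.0000) = 4.00000.
Partial sum through k=1: 13400.0.
Order-2 term: −1/720 · (0.00000 − 0.00000) = 0.00000.
Partial sum through k=2: 13400.0.
Order-3 term: 1/30240 · (0.00000 − 0.00000) = 0.00000.
Partial sum through k=3: 13400.0.
Order-4 term: −1/1209600 · (0.00000 − 0.00000) = 0.00000.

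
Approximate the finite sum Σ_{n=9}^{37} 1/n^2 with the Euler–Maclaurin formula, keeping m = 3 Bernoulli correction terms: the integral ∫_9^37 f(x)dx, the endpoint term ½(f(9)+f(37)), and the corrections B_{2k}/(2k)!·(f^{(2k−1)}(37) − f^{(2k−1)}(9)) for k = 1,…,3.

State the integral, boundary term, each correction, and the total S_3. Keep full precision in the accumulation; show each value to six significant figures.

Integral: ∫_9^37 1/x^2 dx = 0.0840841.
½[f(9) + f(37)] = ½[0.0123457 + 0.000730460] = 0.00653807.
So far: 0.0906222.
k=1: B_{2}/(2)! × [f^{(1)}(37) − f^{(1)}(9)] = 1/12 × (-3.94843e-05 − (-0.00274348)) = 0.000225333.
After k=1: 0.0908475.
k=2: B_{4}/(4)! × [f^{(3)}(37) − f^{(3)}(9)] = −1/720 × (-3.46101e-07 − (-0.000406442)) = -5.64022e-07.
After k=2: 0.0908469.
k=3: B_{6}/(6)! × [f^{(5)}(37) − f^{(5)}(9)] = 1/30240 × (-7.58439e-09 − (-0.000150534)) = 4.97773e-09.

S_3 ≈ 0.0908469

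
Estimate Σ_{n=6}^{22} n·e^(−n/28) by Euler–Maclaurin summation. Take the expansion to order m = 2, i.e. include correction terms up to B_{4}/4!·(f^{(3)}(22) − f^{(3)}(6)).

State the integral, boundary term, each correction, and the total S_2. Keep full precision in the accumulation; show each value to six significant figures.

S_2 ≈ 137.655

Integral: ∫_6^22 x·e^(−x/28) dx = 130.264.
Endpoint term: (f(6) + f(22))/2 = (4.84271 + 10.0275)/2 = 7.43509.
Running total after boundary: 137.700.
Order-1 term: 1/12 · (0.0976701 − 0.634164) = -0.0447078.
After k=1: 137.655.
Order-2 term: −1/720 · (0.00128732 − 0.00286786) = 2.19519e-06.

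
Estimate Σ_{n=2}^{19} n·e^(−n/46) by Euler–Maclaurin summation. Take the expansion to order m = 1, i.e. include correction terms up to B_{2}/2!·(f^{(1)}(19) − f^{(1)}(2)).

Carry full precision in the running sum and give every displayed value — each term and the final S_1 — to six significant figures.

∫_2^19 x·e^(−x/46) dx evaluates to 135.773.
Endpoint term: (f(2) + f(19))/2 = (1.91491 + 12.5710)/2 = 7.24297.
So far: 143.016.
k=1: B_{2}/(2)! × [f^{(1)}(19) − f^{(1)}(2)] = 1/12 × (0.388350 − 0.915825) = -0.0439562.

S_1 ≈ 142.972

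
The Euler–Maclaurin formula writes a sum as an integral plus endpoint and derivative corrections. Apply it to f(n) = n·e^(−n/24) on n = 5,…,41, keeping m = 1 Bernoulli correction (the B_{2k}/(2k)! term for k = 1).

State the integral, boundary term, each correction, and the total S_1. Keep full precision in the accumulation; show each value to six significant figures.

S_1 ≈ 288.166

∫_5^41 x·e^(−x/24) dx evaluates to 282.486.
Endpoint term: (f(5) + f(41))/2 = (4.05968 + 7.42787)/2 = 5.74377.
Running total after boundary: 288.230.
Correction k=1: B_{2}/2! · (f^{(1)}(41) − f^{(1)}(5)) = 1/12 · (-0.128327 − 0.642783) = -0.0642592.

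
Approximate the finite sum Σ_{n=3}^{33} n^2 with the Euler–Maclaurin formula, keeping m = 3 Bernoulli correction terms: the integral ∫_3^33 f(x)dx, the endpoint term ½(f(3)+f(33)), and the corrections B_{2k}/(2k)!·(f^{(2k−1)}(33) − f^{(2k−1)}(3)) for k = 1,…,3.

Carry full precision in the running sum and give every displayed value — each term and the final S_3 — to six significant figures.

S_3 ≈ 12524.0

The integral term ∫_3^33 x^2 dx = 11970.0.
Boundary: ½(f(3) + f(33)) = ½(9.00000 + 1089.00) = 549.000.
So far: 12519.0.
Correction k=1: B_{2}/2! · (f^{(1)}(33) − f^{(1)}(3)) = 1/12 · (66.0000 − 6.00000) = 5.00000.
Partial sum through k=1: 12524.0.
Correction k=2: B_{4}/4! · (f^{(3)}(33) − f^{(3)}(3)) = −1/720 · (0.00000 − 0.00000) = 0.00000.
Partial sum through k=2: 12524.0.
Correction k=3: B_{6}/6! · (f^{(5)}(33) − f^{(5)}(3)) = 1/30240 · (0.00000 − 0.00000) = 0.00000.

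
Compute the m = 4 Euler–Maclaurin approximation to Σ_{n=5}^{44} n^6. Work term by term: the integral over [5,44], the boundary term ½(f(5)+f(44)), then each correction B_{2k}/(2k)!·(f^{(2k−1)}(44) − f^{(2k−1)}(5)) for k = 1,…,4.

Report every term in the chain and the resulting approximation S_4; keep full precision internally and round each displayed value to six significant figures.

∫_5^44 x^6 dx evaluates to 4.56111e+10.
½[f(5) + f(44)] = ½[15625.0 + 7.25631e+09] = 3.62816e+09.
So far: 4.92393e+10.
k=1: B_{2}/(2)! × [f^{(1)}(44) − f^{(1)}(5)] = 1/12 × (9.89497e+08 − 18750.0) = 8.24565e+07.
After k=1: 4.93217e+10.
k=2: B_{4}/(4)! × [f^{(3)}(44) − f^{(3)}(5)] = −1/720 × (1.02221e+07 − 15000.0) = -14176.5.
After k=2: 4.93217e+10.
k=3: B_{6}/(6)! × [f^{(5)}(44) − f^{(5)}(5)] = 1/30240 × (31680.0 − 3600.00) = 0.928571.
After k=3: 4.93217e+10.
k=4: B_{8}/(8)! × [f^{(7)}(44) − f^{(7)}(5)] = −1/1209600 × (0.00000 − 0.00000) = 0.00000.

S_4 ≈ 4.93217e+10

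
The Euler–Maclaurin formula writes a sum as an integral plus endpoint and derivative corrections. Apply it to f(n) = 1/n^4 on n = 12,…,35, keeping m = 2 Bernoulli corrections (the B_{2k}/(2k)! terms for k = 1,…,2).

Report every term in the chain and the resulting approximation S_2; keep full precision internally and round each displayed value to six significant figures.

S_2 ≈ 0.000210901

Integral: ∫_12^35 1/x^4 dx = 0.000185127.
Endpoint term: (f(12) + f(35))/2 = (4.82253e-05 + 6.66389e-07)/2 = 2.44458e-05.
Integral + boundary = 0.000209573.
k=1: B_{2}/(2)! × [f^{(1)}(35) − f^{(1)}(12)] = 1/12 × (-7.61587e-08 − (-1.60751e-05)) = 1.33325e-06.
After k=1: 0.000210906.
k=2: B_{4}/(4)! × [f^{(3)}(35) − f^{(3)}(12)] = −1/720 × (-1.86511e-09 − (-3.34898e-06)) = -4.64877e-09.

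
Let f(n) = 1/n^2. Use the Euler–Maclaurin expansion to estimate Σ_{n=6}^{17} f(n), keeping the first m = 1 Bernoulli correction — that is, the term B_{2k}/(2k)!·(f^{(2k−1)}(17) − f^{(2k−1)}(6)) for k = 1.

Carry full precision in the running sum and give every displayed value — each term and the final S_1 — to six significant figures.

The integral term ∫_6^17 1/x^2 dx = 0.107843.
½[f(6) + f(17)] = ½[0.0277778 + 0.00346021] = 0.0156190.
So far: 0.123462.
Correction k=1: B_{2}/2! · (f^{(1)}(17) − f^{(1)}(6)) = 1/12 · (-0.000407083 − (-0.00925926)) = 0.000737681.

S_1 ≈ 0.124200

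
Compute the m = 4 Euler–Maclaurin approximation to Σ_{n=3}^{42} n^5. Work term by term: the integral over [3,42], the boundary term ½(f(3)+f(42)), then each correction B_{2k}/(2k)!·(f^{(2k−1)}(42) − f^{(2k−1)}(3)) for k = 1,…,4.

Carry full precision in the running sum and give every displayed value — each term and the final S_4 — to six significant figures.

The integral term ∫_3^42 x^5 dx = 9.14839e+08.
Boundary: ½(f(3) + f(42)) = ½(243.000 + 1.30691e+08) = 6.53457e+07.
Running total after boundary: 9.80184e+08.
Order-1 term: 1/12 · (1.55585e+07 − 405.000) = 1.29651e+06.
Running total after k=1: 9.81481e+08.
Order-2 term: −1/720 · (105840 − 540.000) = -146.250.
Running total after k=2: 9.81481e+08.
Order-3 term: 1/30240 · (120.000 − 120.000) = 0.00000.
Running total after k=3: 9.81481e+08.
Order-4 term: −1/1209600 · (0.00000 − 0.00000) = 0.00000.

S_4 ≈ 9.81481e+08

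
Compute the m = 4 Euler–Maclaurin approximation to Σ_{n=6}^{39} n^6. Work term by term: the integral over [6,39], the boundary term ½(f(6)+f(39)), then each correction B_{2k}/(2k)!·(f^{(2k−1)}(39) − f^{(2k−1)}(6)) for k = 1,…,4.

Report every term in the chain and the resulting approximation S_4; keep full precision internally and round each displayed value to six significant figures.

S_4 ≈ 2.14089e+10

∫_6^39 x^6 dx evaluates to 1.96044e+10.
Boundary: ½(f(6) + f(39)) = ½(46656.0 + 3.51874e+09) = 1.75940e+09.
Running total after boundary: 2.13638e+10.
Correction k=1: B_{2}/2! · (f^{(1)}(39) − f^{(1)}(6)) = 1/12 · (5.41345e+08 − 46656.0) = 4.51082e+07.
After k=1: 2.14089e+10.
Correction k=2: B_{4}/4! · (f^{(3)}(39) − f^{(3)}(6)) = −1/720 · (7.11828e+06 − 25920.0) = -9850.50.
After k=2: 2.14089e+10.
Correction k=3: B_{6}/6! · (f^{(5)}(39) − f^{(5)}(6)) = 1/30240 · (28080.0 − 4320.00) = 0.785714.
After k=3: 2.14089e+10.
Correction k=4: B_{8}/8! · (f^{(7)}(39) − f^{(7)}(6)) = −1/1209600 · (0.00000 − 0.00000) = 0.00000.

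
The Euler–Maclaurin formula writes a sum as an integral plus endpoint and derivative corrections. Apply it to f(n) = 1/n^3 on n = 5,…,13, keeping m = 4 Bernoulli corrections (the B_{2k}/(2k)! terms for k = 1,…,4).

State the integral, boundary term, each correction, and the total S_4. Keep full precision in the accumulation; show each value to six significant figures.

∫_5^13 1/x^3 dx evaluates to 0.0170414.
Boundary: ½(f(5) + f(13)) = ½(0.00800000 + 0.000455166) = 0.00422758.
So far: 0.0212690.
k=1: B_{2}/(2)! × [f^{(1)}(13) − f^{(1)}(5)] = 1/12 × (-0.000105038 − (-0.00480000)) = 0.000391247.
After k=1: 0.0216602.
k=2: B_{4}/(4)! × [f^{(3)}(13) − f^{(3)}(5)] = −1/720 × (-1.24306e-05 − (-0.00384000)) = -5.31607e-06.
After k=2: 0.0216549.
k=3: B_{6}/(6)! × [f^{(5)}(13) − f^{(5)}(5)] = 1/30240 × (-3.08925e-06 − (-0.00645120)) = 2.13231e-07.
After k=3: 0.0216551.
k=4: B_{8}/(8)! × [f^{(7)}(13) − f^{(7)}(5)] = −1/1209600 × (-1.31613e-06 − (-0.0185795)) = -1.53589e-08.

S_4 ≈ 0.0216551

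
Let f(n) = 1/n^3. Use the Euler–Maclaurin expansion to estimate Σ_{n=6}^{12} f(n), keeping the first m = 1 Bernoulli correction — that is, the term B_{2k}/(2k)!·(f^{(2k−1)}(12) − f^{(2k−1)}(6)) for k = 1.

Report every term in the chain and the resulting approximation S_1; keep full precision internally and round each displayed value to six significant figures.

S_1 ≈ 0.0132017

Integral: ∫_6^12 1/x^3 dx = 0.0104167.
½[f(6) + f(12)] = ½[0.00462963 + 0.000578704] = 0.00260417.
Running total after boundary: 0.0130208.
k=1: B_{2}/(2)! × [f^{(1)}(12) − f^{(1)}(6)] = 1/12 × (-0.000144676 − (-0.00231481)) = 0.000180845.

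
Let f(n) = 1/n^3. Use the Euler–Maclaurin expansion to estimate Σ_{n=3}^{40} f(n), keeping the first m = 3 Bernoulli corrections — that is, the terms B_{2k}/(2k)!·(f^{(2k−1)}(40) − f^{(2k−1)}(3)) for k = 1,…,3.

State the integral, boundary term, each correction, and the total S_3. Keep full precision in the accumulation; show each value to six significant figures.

The integral term ∫_3^40 1/x^3 dx = 0.0552431.
Endpoint term: (f(3) + f(40))/2 = (0.0370370 + 1.56250e-05)/2 = 0.0185263.
So far: 0.0737694.
Correction k=1: B_{2}/2! · (f^{(1)}(40) − f^{(1)}(3)) = 1/12 · (-1.17187e-06 − (-0.0370370)) = 0.00308632.
Running total after k=1: 0.0768557.
Correction k=2: B_{4}/4! · (f^{(3)}(40) − f^{(3)}(3)) = −1/720 · (-1.46484e-08 − (-0.0823045)) = -0.000114312.
Running total after k=2: 0.0767414.
Correction k=3: B_{6}/6! · (f^{(5)}(40) − f^{(5)}(3)) = 1/30240 · (-3.84521e-10 − (-0.384088)) = 1.27013e-05.

S_3 ≈ 0.0767541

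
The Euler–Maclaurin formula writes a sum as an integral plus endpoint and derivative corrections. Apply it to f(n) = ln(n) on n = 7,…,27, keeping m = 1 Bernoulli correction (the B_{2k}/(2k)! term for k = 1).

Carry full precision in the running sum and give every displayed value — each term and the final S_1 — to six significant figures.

The integral term ∫_7^27 ln(x) dx = 55.3662.
Endpoint term: (f(7) + f(27))/2 = (1.94591 + 3.29584)/2 = 2.62087.
Running total after boundary: 57.9871.
Correction k=1: B_{2}/2! · (f^{(1)}(27) − f^{(1)}(7)) = 1/12 · (0.0370370 − 0.142857) = -0.00881834.

S_1 ≈ 57.9783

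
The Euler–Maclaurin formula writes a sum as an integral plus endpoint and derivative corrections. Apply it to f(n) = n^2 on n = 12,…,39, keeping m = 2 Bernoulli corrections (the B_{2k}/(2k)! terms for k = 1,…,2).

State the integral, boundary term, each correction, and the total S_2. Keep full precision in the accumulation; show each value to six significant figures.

S_2 ≈ 20034.0

∫_12^39 x^2 dx evaluates to 19197.0.
Endpoint term: (f(12) + f(39))/2 = (144.000 + 1521.00)/2 = 832.500.
Running total after boundary: 20029.5.
Order-1 term: 1/12 · (78.0000 − 24.0000) = 4.50000.
Running total after k=1: 20034.0.
Order-2 term: −1/720 · (0.00000 − 0.00000) = 0.00000.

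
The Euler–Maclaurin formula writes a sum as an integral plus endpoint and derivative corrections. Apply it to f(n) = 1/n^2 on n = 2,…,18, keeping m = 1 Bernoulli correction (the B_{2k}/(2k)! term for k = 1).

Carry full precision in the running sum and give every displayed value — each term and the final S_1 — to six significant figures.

S_1 ≈ 0.591792

The integral term ∫_2^18 1/x^2 dx = 0.444444.
Boundary: ½(f(2) + f(18)) = ½(0.250000 + 0.00308642) = 0.126543.
So far: 0.570988.
Correction k=1: B_{2}/2! · (f^{(1)}(18) − f^{(1)}(2)) = 1/12 · (-0.000342936 − (-0.250000)) = 0.0208048.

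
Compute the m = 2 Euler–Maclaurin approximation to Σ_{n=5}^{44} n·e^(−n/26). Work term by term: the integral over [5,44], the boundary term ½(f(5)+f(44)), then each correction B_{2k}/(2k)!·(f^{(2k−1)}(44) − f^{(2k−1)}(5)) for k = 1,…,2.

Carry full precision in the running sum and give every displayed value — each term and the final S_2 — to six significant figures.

Integral: ∫_5^44 x·e^(−x/26) dx = 329.941.
Endpoint term: (f(5) + f(44))/2 = (4.12526 + 8.10014)/2 = 6.11270.
Running total after boundary: 336.054.
k=1: B_{2}/(2)! × [f^{(1)}(44) − f^{(1)}(5)] = 1/12 × (-0.127450 − 0.666389) = -0.0661532.
Running total after k=1: 335.988.
k=2: B_{4}/(4)! × [f^{(3)}(44) − f^{(3)}(5)] = −1/720 × (0.000356122 − 0.00342677) = 4.26479e-06.

S_2 ≈ 335.988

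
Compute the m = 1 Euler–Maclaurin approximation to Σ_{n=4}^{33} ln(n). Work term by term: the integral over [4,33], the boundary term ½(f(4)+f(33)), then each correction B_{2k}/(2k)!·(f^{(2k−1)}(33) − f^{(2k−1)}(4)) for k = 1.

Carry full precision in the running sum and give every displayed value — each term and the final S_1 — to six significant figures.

∫_4^33 ln(x) dx evaluates to 80.8396.
Boundary: ½(f(4) + f(33)) = ½(1.38629 + 3.49651) = 2.44140.
Integral + boundary = 83.2810.
Order-1 term: 1/12 · (0.0303030 − 0.250000) = -0.0183081.

S_1 ≈ 83.2627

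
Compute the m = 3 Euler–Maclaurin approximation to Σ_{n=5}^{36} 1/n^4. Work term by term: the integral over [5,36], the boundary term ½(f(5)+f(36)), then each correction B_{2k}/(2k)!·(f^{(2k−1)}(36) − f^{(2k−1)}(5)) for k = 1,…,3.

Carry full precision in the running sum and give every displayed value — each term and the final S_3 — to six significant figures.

∫_5^36 1/x^4 dx evaluates to 0.00265952.
Boundary: ½(f(5) + f(36)) = ½(0.00160000 + 5.95374e-07) = 0.000800298.
Integral + boundary = 0.00345982.
k=1: B_{2}/(2)! × [f^{(1)}(36) − f^{(1)}(5)] = 1/12 × (-6.61527e-08 − (-0.00128000)) = 0.000106661.
Running total after k=1: 0.00356648.
k=2: B_{4}/(4)! × [f^{(3)}(36) − f^{(3)}(5)] = −1/720 × (-1.53131e-09 − (-0.00153600)) = -2.13333e-06.
Running total after k=2: 0.00356435.
k=3: B_{6}/(6)! × [f^{(5)}(36) − f^{(5)}(5)] = 1/30240 × (-6.61678e-11 − (-0.00344064)) = 1.13778e-07.

S_3 ≈ 0.00356446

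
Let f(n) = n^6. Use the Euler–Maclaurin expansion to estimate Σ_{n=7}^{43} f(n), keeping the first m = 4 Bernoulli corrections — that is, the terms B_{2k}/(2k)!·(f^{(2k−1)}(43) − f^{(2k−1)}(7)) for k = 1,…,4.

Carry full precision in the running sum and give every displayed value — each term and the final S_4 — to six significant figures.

Integral: ∫_7^43 x^6 dx = 3.88311e+10.
Boundary: ½(f(7) + f(43)) = ½(117649 + 6.32136e+09) = 3.16074e+09.
So far: 4.19919e+10.
Correction k=1: B_{2}/2! · (f^{(1)}(43) − f^{(1)}(7)) = 1/12 · (8.82051e+08 − 100842) = 7.34958e+07.
Running total after k=1: 4.20653e+10.
Correction k=2: B_{4}/4! · (f^{(3)}(43) − f^{(3)}(7)) = −1/720 · (9.54084e+06 − 41160.0) = -13194.0.
Running total after k=2: 4.20653e+10.
Correction k=3: B_{6}/6! · (f^{(5)}(43) − f^{(5)}(7)) = 1/30240 · (30960.0 − 5040.00) = 0.857143.
Running total after k=3: 4.20653e+10.
Correction k=4: B_{8}/8! · (f^{(7)}(43) − f^{(7)}(7)) = −1/1209600 · (0.00000 − 0.00000) = 0.00000.

S_4 ≈ 4.20653e+10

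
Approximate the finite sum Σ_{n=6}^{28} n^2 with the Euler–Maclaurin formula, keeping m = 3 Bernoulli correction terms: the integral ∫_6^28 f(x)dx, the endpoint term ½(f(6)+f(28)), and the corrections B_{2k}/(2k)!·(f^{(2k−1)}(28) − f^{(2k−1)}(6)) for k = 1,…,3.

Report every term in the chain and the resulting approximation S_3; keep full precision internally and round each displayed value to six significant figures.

S_3 ≈ 7659.00

Integral: ∫_6^28 x^2 dx = 7245.33.
Endpoint term: (f(6) + f(28))/2 = (36.0000 + 784.000)/2 = 410.000.
So far: 7655.33.
Correction k=1: B_{2}/2! · (f^{(1)}(28) − f^{(1)}(6)) = 1/12 · (56.0000 − 12.0000) = 3.66667.
Running total after k=1: 7659.00.
Correction k=2: B_{4}/4! · (f^{(3)}(28) − f^{(3)}(6)) = −1/720 · (0.00000 − 0.00000) = 0.00000.
Running total after k=2: 7659.00.
Correction k=3: B_{6}/6! · (f^{(5)}(28) − f^{(5)}(6)) = 1/30240 · (0.00000 − 0.00000) = 0.00000.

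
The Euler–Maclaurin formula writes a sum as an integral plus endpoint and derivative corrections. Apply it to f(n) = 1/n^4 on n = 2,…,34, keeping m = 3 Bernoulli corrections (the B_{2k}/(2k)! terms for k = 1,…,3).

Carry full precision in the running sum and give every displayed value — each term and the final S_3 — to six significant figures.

S_3 ≈ 0.0824572

Integral: ∫_2^34 1/x^4 dx = 0.0416582.
½[f(2) + f(34)] = ½[0.0625000 + 7.48315e-07] = 0.0312504.
Running total after boundary: 0.0729086.
k=1: B_{2}/(2)! × [f^{(1)}(34) − f^{(1)}(2)] = 1/12 × (-8.80370e-08 − (-0.125000)) = 0.0104167.
After k=1: 0.0833252.
k=2: B_{4}/(4)! × [f^{(3)}(34) − f^{(3)}(2)] = −1/720 × (-2.28470e-09 − (-0.937500)) = -0.00130208.
After k=2: 0.0820231.
k=3: B_{6}/(6)! × [f^{(5)}(34) − f^{(5)}(2)] = 1/30240 × (-1.10677e-10 − (-13.1250)) = 0.000434028.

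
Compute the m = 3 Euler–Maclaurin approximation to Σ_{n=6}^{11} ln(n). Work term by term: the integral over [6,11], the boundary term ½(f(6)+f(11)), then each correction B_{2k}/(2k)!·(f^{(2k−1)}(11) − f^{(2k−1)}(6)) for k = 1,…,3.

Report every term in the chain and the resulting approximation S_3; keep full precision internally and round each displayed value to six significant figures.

Integral: ∫_6^11 ln(x) dx = 10.6263.
Boundary: ½(f(6) + f(11)) = ½(1.79176 + 2.39790) = 2.09483.
Integral + boundary = 12.7211.
k=1: B_{2}/(2)! × [f^{(1)}(11) − f^{(1)}(6)] = 1/12 × (0.0909091 − 0.166667) = -0.00631313.
Running total after k=1: 12.7148.
k=2: B_{4}/(4)! × [f^{(3)}(11) − f^{(3)}(6)] = −1/720 × (0.00150263 − 0.00925926) = 1.07731e-05.
Running total after k=2: 12.7148.
k=3: B_{6}/(6)! × [f^{(5)}(11) − f^{(5)}(6)] = 1/30240 × (0.000149021 − 0.00308642) = -9.71362e-08.

S_3 ≈ 12.7148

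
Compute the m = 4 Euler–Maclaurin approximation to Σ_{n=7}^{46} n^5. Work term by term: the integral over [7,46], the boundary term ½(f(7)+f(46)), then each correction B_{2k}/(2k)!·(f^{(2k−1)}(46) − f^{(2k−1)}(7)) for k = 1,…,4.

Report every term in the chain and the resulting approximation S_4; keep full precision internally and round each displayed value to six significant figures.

S_4 ≈ 1.68388e+09

The integral term ∫_7^46 x^5 dx = 1.57903e+09.
Boundary: ½(f(7) + f(46)) = ½(16807.0 + 2.05963e+08) = 1.02990e+08.
Running total after boundary: 1.68202e+09.
Correction k=1: B_{2}/2! · (f^{(1)}(46) − f^{(1)}(7)) = 1/12 · (2.23873e+07 − 12005.0) = 1.86461e+06.
After k=1: 1.68388e+09.
Correction k=2: B_{4}/4! · (f^{(3)}(46) − f^{(3)}(7)) = −1/720 · (126960 − 2940.00) = -172.250.
After k=2: 1.68388e+09.
Correction k=3: B_{6}/6! · (f^{(5)}(46) − f^{(5)}(7)) = 1/30240 · (120.000 − 120.000) = 0.00000.
After k=3: 1.68388e+09.
Correction k=4: B_{8}/8! · (f^{(7)}(46) − f^{(7)}(7)) = −1/1209600 · (0.00000 − 0.00000) = 0.00000.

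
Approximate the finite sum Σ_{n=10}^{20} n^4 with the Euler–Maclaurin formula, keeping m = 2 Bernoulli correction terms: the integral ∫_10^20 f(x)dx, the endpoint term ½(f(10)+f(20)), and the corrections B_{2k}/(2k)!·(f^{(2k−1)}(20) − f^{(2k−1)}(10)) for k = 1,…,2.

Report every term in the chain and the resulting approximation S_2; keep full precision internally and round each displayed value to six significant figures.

∫_10^20 x^4 dx evaluates to 620000.
Boundary: ½(f(10) + f(20)) = ½(10000.0 + 160000) = 85000.0.
Running total after boundary: 705000.
Correction k=1: B_{2}/2! · (f^{(1)}(20) − f^{(1)}(10)) = 1/12 · (32000.0 − 4000.00) = 2333.33.
Partial sum through k=1: 707333.
Correction k=2: B_{4}/4! · (f^{(3)}(20) − f^{(3)}(10)) = −1/720 · (480.000 − 240.000) = -0.333333.

S_2 ≈ 707333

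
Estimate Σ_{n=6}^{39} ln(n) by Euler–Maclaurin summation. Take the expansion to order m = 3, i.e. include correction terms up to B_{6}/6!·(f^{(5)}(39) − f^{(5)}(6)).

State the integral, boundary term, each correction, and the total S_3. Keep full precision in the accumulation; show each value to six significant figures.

Integral: ∫_6^39 ln(x) dx = 99.1283.
Endpoint term: (f(6) + f(39))/2 = (1.79176 + 3.66356)/2 = 2.72766.
Running total after boundary: 101.856.
Order-1 term: 1/12 · (0.0256410 − 0.166667) = -0.0117521.
Partial sum through k=1: 101.844.
Order-2 term: −1/720 · (3.37160e-05 − 0.00925926) = 1.28133e-05.
Partial sum through k=2: 101.844.
Order-3 term: 1/30240 · (2.66004e-07 − 0.00308642) = -1.02055e-07.

S_3 ≈ 101.844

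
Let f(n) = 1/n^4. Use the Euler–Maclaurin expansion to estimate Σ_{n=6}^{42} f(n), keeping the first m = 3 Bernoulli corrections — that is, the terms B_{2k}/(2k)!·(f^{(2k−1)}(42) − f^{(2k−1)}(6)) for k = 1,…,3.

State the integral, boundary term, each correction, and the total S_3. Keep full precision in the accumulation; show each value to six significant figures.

S_3 ≈ 0.00196696

The integral term ∫_6^42 1/x^4 dx = 0.00153871.
½[f(6) + f(42)] = ½[0.000771605 + 3.21368e-07] = 0.000385963.
So far: 0.00192467.
k=1: B_{2}/(2)! × [f^{(1)}(42) − f^{(1)}(6)] = 1/12 × (-3.06065e-08 − (-0.000514403)) = 4.28644e-05.
Partial sum through k=1: 0.00196754.
k=2: B_{4}/(4)! × [f^{(3)}(42) − f^{(3)}(6)] = −1/720 × (-5.20519e-10 − (-0.000428669)) = -5.95373e-07.
Partial sum through k=2: 0.00196694.
k=3: B_{6}/(6)! × [f^{(5)}(42) − f^{(5)}(6)] = 1/30240 × (-1.65244e-11 − (-0.000666819)) = 2.20509e-08.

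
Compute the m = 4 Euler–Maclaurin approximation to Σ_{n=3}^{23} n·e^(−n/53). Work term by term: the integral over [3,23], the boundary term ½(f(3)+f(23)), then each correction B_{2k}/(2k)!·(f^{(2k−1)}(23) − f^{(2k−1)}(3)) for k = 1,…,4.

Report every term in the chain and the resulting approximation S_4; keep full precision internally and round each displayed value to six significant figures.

S_4 ≈ 203.602

Integral: ∫_3^23 x·e^(−x/53) dx = 194.777.
Endpoint term: (f(3) + f(23))/2 = (2.83491 + 14.9025)/2 = 8.86872.
So far: 203.646.
k=1: B_{2}/(2)! × [f^{(1)}(23) − f^{(1)}(3)] = 1/12 × (0.366757 − 0.891480) = -0.0437269.
Partial sum through k=1: 203.602.
k=2: B_{4}/(4)! × [f^{(3)}(23) − f^{(3)}(3)] = −1/720 × (0.000591894 − 0.000990180) = 5.53176e-07.
Partial sum through k=2: 203.602.
k=3: B_{6}/(6)! × [f^{(5)}(23) − f^{(5)}(3)] = 1/30240 × (3.74946e-07 − 5.92024e-07) = -7.17851e-12.
Partial sum through k=3: 203.602.
k=4: B_{8}/(8)! × [f^{(7)}(23) − f^{(7)}(3)] = −1/1209600 × (1.91947e-10 − 2.96029e-10) = 8.60467e-17.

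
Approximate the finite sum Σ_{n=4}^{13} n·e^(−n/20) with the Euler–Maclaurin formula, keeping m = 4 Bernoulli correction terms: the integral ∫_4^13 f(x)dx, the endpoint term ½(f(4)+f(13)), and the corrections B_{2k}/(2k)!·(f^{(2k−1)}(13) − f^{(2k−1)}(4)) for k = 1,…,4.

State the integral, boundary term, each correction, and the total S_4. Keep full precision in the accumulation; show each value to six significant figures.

S_4 ≈ 53.4320

∫_4^13 x·e^(−x/20) dx evaluates to 48.4405.
½[f(4) + f(13)] = ½[3.27492 + 6.78660] = 5.03076.
Integral + boundary = 53.4713.
k=1: B_{2}/(2)! × [f^{(1)}(13) − f^{(1)}(4)] = 1/12 × (0.182716 − 0.654985) = -0.0393557.
Running total after k=1: 53.4320.
k=2: B_{4}/(4)! × [f^{(3)}(13) − f^{(3)}(4)] = −1/720 × (0.00306702 − 0.00573112) = 3.70013e-06.
Running total after k=2: 53.4320.
k=3: B_{6}/(6)! × [f^{(5)}(13) − f^{(5)}(4)] = 1/30240 × (1.41931e-05 − 2.45619e-05) = -3.42884e-10.
Running total after k=3: 53.4320.
k=4: B_{8}/(8)! × [f^{(7)}(13) − f^{(7)}(4)] = −1/1209600 × (5.17967e-08 − 8.69901e-08) = 2.90951e-14.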